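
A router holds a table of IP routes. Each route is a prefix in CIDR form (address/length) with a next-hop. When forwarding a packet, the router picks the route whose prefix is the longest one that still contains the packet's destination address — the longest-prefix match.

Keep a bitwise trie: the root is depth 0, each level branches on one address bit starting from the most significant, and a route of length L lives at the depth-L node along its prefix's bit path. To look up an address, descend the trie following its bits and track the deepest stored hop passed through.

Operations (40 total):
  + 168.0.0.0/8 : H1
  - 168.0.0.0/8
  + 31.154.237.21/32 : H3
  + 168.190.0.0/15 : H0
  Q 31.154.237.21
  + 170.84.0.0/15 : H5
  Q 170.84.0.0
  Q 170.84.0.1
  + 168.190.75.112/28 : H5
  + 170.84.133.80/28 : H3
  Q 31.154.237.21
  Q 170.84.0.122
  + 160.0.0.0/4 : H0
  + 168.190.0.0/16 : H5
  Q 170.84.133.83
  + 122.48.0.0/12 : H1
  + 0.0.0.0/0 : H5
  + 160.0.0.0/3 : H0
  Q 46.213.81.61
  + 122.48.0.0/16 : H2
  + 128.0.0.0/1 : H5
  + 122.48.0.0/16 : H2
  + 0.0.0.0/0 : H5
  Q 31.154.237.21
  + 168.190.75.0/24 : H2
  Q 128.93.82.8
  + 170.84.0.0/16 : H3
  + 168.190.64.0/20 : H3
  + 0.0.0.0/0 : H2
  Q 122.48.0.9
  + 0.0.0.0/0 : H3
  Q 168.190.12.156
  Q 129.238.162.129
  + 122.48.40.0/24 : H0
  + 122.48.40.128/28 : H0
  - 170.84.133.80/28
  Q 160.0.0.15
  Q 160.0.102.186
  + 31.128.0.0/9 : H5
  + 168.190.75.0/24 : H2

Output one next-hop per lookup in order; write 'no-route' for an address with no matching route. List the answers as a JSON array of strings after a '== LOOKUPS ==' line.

Process each operation:
  + 168.0.0.0/8 (H1) depth=8
  - 168.0.0.0/8 clear@8
  + 31.154.237.21/32 (H3) depth=32
  + 168.190.0.0/15 (H0) depth=15
  Q 31.154.237.21: descend 00011111100110101110110100010101 ; hops seen [H3] ; pick H3
  + 170.84.0.0/15 (H5) depth=15
  Q 170.84.0.0: descend 101010100101010 ; hops seen [H5] ; pick H5
  Q 170.84.0.1: descend 101010100101010 ; hops seen [H5] ; pick H5
  + 168.190.75.112/28 (H5) depth=28
  + 170.84.133.80/28 (H3) depth=28
  Q 31.154.237.21: descend 00011111100110101110110100010101 ; hops seen [H3] ; pick H3
  Q 170.84.0.122: descend 1010101001010100 ; hops seen [H5] ; pick H5
  + 160.0.0.0/4 (H0) depth=4
  + 168.190.0.0/16 (H5) depth=16
  Q 170.84.133.83: descend 1010101001010100100001010101 ; hops seen [H0,H5,H3] ; pick H3
  + 122.48.0.0/12 (H1) depth=12
  + 0.0.0.0/0 (H5) depth=0
  + 160.0.0.0/3 (H0) depth=3
  Q 46.213.81.61: descend 00 ; hops seen [H5] ; pick H5
  + 122.48.0.0/16 (H2) depth=16
  + 128.0.0.0/1 (H5) depth=1
  + 122.48.0.0/16 (H2) depth=16
  + 0.0.0.0/0 (H5) depth=0
  Q 31.154.237.21: descend 00011111100110101110110100010101 ; hops seen [H5,H3] ; pick H3
  + 168.190.75.0/24 (H2) depth=24
  Q 128.93.82.8: descend 10 ; hops seen [H5,H5] ; pick H5
  + 170.84.0.0/16 (H3) depth=16
  + 168.190.64.0/20 (H3) depth=20
  + 0.0.0.0/0 (H2) depth=0
  Q 122.48.0.9: descend 0111101000110000 ; hops seen [H2,H1,H2] ; pick H2
  + 0.0.0.0/0 (H3) depth=0
  Q 168.190.12.156: descend 10101000101111100 ; hops seen [H3,H5,H0,H0,H0,H5] ; pick H5
  Q 129.238.162.129: descend 10 ; hops seen [H3,H5] ; pick H5
  + 122.48.40.0/24 (H0) depth=24
  + 122.48.40.128/28 (H0) depth=28
  - 170.84.133.80/28 clear@28
  Q 160.0.0.15: descend 1010 ; hops seen [H3,H5,H0,H0] ; pick H0
  Q 160.0.102.186: descend 1010 ; hops seen [H3,H5,H0,H0] ; pick H0
  + 31.128.0.0/9 (H5) depth=9
  + 168.190.75.0/24 (H2) depth=24

== LOOKUPS ==
["H3","H5","H5","H3","H5","H3","H5","H3","H5","H2","H5","H5","H0","H0"]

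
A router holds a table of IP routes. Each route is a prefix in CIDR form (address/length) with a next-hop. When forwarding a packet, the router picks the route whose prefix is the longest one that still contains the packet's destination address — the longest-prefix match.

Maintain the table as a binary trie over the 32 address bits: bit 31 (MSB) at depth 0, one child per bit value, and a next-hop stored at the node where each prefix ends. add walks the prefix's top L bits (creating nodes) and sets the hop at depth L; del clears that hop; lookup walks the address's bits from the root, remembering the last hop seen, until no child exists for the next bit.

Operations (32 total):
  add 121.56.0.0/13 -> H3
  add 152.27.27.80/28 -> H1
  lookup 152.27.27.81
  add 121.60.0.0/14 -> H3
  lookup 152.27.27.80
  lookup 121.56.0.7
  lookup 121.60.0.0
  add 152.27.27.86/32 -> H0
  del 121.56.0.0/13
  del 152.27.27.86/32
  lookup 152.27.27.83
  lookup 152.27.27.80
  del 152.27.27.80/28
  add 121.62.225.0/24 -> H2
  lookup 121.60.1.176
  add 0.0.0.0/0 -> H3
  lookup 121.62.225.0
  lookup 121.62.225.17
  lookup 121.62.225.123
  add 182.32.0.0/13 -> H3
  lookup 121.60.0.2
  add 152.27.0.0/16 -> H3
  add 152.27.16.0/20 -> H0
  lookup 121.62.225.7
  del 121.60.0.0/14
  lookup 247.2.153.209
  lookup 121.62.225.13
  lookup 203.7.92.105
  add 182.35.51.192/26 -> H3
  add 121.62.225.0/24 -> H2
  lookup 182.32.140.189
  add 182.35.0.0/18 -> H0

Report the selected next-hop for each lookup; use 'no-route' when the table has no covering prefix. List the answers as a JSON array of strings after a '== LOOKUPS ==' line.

Apply in order:
  add 121.56.0.0/13 -> H3 at depth 13
  add 152.27.27.80/28 -> H1 at depth 28
  Q 152.27.27.81: descend 1001100000011011000110110101 ; hops seen [H1] ; pick H1
  add 121.60.0.0/14 -> H3 at depth 14
  Q 152.27.27.80: descend 1001100000011011000110110101 ; hops seen [H1] ; pick H1
  Q 121.56.0.7: descend 0111100100111 ; hops seen [H3] ; pick H3
  Q 121.60.0.0: descend 01111001001111 ; hops seen [H3,H3] ; pick H3
  add 152.27.27.86/32 -> H0 at depth 32
  del 121.56.0.0/13 (clear depth 13)
  del 152.27.27.86/32 (clear depth 32)
  Q 152.27.27.83: descend 10011000000110110001101101010 ; hops seen [H1] ; pick H1
  Q 152.27.27.80: descend 10011000000110110001101101010 ; hops seen [H1] ; pick H1
  del 152.27.27.80/28 (clear depth 28)
  add 121.62.225.0/24 -> H2 at depth 24
  Q 121.60.1.176: descend 01111001001111 ; hops seen [H3] ; pick H3
  add 0.0.0.0/0 -> H3 at depth 0
  Q 121.62.225.0: descend 011110010011111011100001 ; hops seen [H3,H3,H2] ; pick H2
  Q 121.62.225.17: descend 011110010011111011100001 ; hops seen [H3,H3,H2] ; pick H2
  Q 121.62.225.123: descend 011110010011111011100001 ; hops seen [H3,H3,H2] ; pick H2
  add 182.32.0.0/13 -> H3 at depth 13
  Q 121.60.0.2: descend 01111001001111 ; hops seen [H3,H3] ; pick H3
  add 152.27.0.0/16 -> H3 at depth 16
  add 152.27.16.0/20 -> H0 at depth 20
  Q 121.62.225.7: descend 011110010011111011100001 ; hops seen [H3,H3,H2] ; pick H2
  del 121.60.0.0/14 (clear depth 14)
  Q 247.2.153.209: descend 1 ; hops seen [H3] ; pick H3
  Q 121.62.225.13: descend 011110010011111011100001 ; hops seen [H3,H2] ; pick H2
  Q 203.7.92.105: descend 1 ; hops seen [H3] ; pick H3
  add 182.35.51.192/26 -> H3 at depth 26
  add 121.62.225.0/24 -> H2 at depth 24
  Q 182.32.140.189: descend 10110110001000 ; hops seen [H3,H3] ; pick H3
  add 182.35.0.0/18 -> H0 at depth 18

== LOOKUPS ==
["H1","H1","H3","H3","H1","H1","H3","H2","H2","H2","H3","H2","H3","H2","H3","H3"]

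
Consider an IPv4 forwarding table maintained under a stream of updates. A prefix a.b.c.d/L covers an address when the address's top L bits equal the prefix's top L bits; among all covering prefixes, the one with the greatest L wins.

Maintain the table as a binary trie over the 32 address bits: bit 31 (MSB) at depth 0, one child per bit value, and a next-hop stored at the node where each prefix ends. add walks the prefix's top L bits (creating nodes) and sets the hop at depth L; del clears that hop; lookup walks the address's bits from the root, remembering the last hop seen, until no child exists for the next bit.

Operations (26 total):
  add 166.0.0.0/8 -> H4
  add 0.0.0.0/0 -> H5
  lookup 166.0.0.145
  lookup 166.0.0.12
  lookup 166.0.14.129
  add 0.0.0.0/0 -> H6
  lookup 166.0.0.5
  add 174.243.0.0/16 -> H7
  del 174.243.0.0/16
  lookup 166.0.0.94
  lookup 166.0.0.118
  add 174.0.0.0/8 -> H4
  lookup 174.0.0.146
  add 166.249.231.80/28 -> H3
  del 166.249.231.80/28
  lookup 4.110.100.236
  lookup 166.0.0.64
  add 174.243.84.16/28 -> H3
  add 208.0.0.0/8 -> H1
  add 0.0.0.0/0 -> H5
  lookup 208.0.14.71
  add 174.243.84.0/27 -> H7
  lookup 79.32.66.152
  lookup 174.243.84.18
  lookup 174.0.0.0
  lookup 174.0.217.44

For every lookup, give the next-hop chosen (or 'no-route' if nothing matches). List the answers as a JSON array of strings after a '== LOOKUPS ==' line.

Trace:
  add 166.0.0.0/8 -> H4 at depth 8
  add 0.0.0.0/0 -> H5 at depth 0
  lookup 166.0.0.145: bits 10100110 walk d0:H5→d1:-→d2:-→d3:-→d4:-→d5:-→d6:-→d7:-→d8:H4 -> H4
  lookup 166.0.0.12: bits 10100110 walk d0:H5→d1:-→d2:-→d3:-→d4:-→d5:-→d6:-→d7:-→d8:H4 -> H4
  lookup 166.0.14.129: bits 10100110 walk d0:H5→d1:-→d2:-→d3:-→d4:-→d5:-→d6:-→d7:-→d8:H4 -> H4
  add 0.0.0.0/0 -> H6 at depth 0
  lookup 166.0.0.5: bits 10100110 walk d0:H6→d1:-→d2:-→d3:-→d4:-→d5:-→d6:-→d7:-→d8:H4 -> H4
  add 174.243.0.0/16 -> H7 at depth 16
  - 174.243.0.0/16 clear@16
  lookup 166.0.0.94: bits 10100110 walk d0:H6→d1:-→d2:-→d3:-→d4:-→d5:-→d6:-→d7:-→d8:H4 -> H4
  lookup 166.0.0.118: bits 10100110 walk d0:H6→d1:-→d2:-→d3:-→d4:-→d5:-→d6:-→d7:-→d8:H4 -> H4
  add 174.0.0.0/8 -> H4 at depth 8
  lookup 174.0.0.146: bits 10101110 walk d0:H6→d1:-→d2:-→d3:-→d4:-→d5:-→d6:-→d7:-→d8:H4 -> H4
  add 166.249.231.80/28 -> H3 at depth 28
  - 166.249.231.80/28 clear@28
  lookup 4.110.100.236: bits ε walk d0:H6 -> H6
  lookup 166.0.0.64: bits 10100110 walk d0:H6→d1:-→d2:-→d3:-→d4:-→d5:-→d6:-→d7:-→d8:H4 -> H4
  add 174.243.84.16/28 -> H3 at depth 28
  add 208.0.0.0/8 -> H1 at depth 8
  add 0.0.0.0/0 -> H5 at depth 0
  lookup 208.0.14.71: bits 11010000 walk d0:H5→d1:-→d2:-→d3:-→d4:-→d5:-→d6:-→d7:-→d8:H1 -> H1
  add 174.243.84.0/27 -> H7 at depth 27
  lookup 79.32.66.152: bits ε walk d0:H5 -> H5
  lookup 174.243.84.18: bits 1010111011110011010101000001 walk d0:H5→d1:-→d2:-→d3:-→d4:-→d5:-→d6:-→d7:-→d8:H4→d9:-→d10:-→d11:-→d12:-→d13:-→d14:-→d15:-→d16:-→d17:-→d18:-→d19:-→d20:-→d21:-→d22:-→d23:-→d24:-→d25:-→d26:-→d27:H7→d28:H3 -> H3
  lookup 174.0.0.0: bits 10101110 walk d0:H5→d1:-→d2:-→d3:-→d4:-→d5:-→d6:-→d7:-→d8:H4 -> H4
  lookup 174.0.217.44: bits 10101110 walk d0:H5→d1:-→d2:-→d3:-→d4:-→d5:-→d6:-→d7:-→d8:H4 -> H4

== LOOKUPS ==
["H4","H4","H4","H4","H4","H4","H4","H6","H4","H1","H5","H3","H4","H4"]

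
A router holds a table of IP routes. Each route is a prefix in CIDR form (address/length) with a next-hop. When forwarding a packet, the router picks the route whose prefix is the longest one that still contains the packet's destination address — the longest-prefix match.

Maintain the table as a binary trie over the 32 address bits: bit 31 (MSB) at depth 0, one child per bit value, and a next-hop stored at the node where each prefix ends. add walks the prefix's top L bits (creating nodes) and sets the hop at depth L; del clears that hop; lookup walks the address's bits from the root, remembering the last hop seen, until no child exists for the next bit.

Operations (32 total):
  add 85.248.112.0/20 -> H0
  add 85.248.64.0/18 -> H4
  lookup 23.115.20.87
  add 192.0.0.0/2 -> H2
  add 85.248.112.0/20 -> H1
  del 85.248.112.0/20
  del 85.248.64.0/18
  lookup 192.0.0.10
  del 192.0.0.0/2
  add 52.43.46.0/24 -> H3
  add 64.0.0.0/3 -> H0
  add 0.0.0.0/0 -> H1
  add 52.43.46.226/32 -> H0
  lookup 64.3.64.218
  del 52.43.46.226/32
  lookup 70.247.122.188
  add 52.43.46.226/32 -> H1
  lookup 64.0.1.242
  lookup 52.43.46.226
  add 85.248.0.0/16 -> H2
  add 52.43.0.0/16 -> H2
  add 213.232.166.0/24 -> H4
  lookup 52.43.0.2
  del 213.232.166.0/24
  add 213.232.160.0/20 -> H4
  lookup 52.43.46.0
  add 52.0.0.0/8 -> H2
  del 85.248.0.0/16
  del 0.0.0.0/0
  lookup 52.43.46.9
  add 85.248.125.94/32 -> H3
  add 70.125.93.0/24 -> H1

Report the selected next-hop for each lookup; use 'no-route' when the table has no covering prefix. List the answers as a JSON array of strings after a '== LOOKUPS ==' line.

Trace:
  add 85.248.112.0/20 -> H0 at depth 20
  add 85.248.64.0/18 -> H4 at depth 18
  ? 23.115.20.87  path d0:-→d1:-  best=no-route
  add 192.0.0.0/2 -> H2 at depth 2
  add 85.248.112.0/20 -> H1 at depth 20
  del 85.248.112.0/20 (clear depth 20)
  del 85.248.64.0/18 (clear depth 18)
  ? 192.0.0.10  path d0:-→d1:-→d2:H2  best=H2
  del 192.0.0.0/2 (clear depth 2)
  add 52.43.46.0/24 -> H3 at depth 24
  add 64.0.0.0/3 -> H0 at depth 3
  add 0.0.0.0/0 -> H1 at depth 0
  add 52.43.46.226/32 -> H0 at depth 32
  ? 64.3.64.218  path d0:H1→d1:-→d2:-→d3:H0  best=H0
  del 52.43.46.226/32 (clear depth 32)
  ? 70.247.122.188  path d0:H1→d1:-→d2:-→d3:H0  best=H0
  add 52.43.46.226/32 -> H1 at depth 32
  ? 64.0.1.242  path d0:H1→d1:-→d2:-→d3:H0  best=H0
  ? 52.43.46.226  path d0:H1→d1:-→d2:-→d3:-→d4:-→d5:-→d6:-→d7:-→d8:-→d9:-→d10:-→d11:-→d12:-→d13:-→d14:-→d15:-→d16:-→d17:-→d18:-→d19:-→d20:-→d21:-→d22:-→d23:-→d24:H3→d25:-→d26:-→d27:-→d28:-→d29:-→d30:-→d31:-→d32:H1  best=H1
  add 85.248.0.0/16 -> H2 at depth 16
  add 52.43.0.0/16 -> H2 at depth 16
  add 213.232.166.0/24 -> H4 at depth 24
  ? 52.43.0.2  path d0:H1→d1:-→d2:-→d3:-→d4:-→d5:-→d6:-→d7:-→d8:-→d9:-→d10:-→d11:-→d12:-→d13:-→d14:-→d15:-→d16:H2→d17:-→d18:-  best=H2
  del 213.232.166.0/24 (clear depth 24)
  add 213.232.160.0/20 -> H4 at depth 20
  ? 52.43.46.0  path d0:H1→d1:-→d2:-→d3:-→d4:-→d5:-→d6:-→d7:-→d8:-→d9:-→d10:-→d11:-→d12:-→d13:-→d14:-→d15:-→d16:H2→d17:-→d18:-→d19:-→d20:-→d21:-→d22:-→d23:-→d24:H3  best=H3
  add 52.0.0.0/8 -> H2 at depth 8
  del 85.248.0.0/16 (clear depth 16)
  del 0.0.0.0/0 (clear depth 0)
  ? 52.43.46.9  path d0:-→d1:-→d2:-→d3:-→d4:-→d5:-→d6:-→d7:-→d8:H2→d9:-→d10:-→d11:-→d12:-→d13:-→d14:-→d15:-→d16:H2→d17:-→d18:-→d19:-→d20:-→d21:-→d22:-→d23:-→d24:H3  best=H3
  add 85.248.125.94/32 -> H3 at depth 32
  add 70.125.93.0/24 -> H1 at depth 24

== LOOKUPS ==
["no-route","H2","H0","H0","H0","H1","H2","H3","H3"]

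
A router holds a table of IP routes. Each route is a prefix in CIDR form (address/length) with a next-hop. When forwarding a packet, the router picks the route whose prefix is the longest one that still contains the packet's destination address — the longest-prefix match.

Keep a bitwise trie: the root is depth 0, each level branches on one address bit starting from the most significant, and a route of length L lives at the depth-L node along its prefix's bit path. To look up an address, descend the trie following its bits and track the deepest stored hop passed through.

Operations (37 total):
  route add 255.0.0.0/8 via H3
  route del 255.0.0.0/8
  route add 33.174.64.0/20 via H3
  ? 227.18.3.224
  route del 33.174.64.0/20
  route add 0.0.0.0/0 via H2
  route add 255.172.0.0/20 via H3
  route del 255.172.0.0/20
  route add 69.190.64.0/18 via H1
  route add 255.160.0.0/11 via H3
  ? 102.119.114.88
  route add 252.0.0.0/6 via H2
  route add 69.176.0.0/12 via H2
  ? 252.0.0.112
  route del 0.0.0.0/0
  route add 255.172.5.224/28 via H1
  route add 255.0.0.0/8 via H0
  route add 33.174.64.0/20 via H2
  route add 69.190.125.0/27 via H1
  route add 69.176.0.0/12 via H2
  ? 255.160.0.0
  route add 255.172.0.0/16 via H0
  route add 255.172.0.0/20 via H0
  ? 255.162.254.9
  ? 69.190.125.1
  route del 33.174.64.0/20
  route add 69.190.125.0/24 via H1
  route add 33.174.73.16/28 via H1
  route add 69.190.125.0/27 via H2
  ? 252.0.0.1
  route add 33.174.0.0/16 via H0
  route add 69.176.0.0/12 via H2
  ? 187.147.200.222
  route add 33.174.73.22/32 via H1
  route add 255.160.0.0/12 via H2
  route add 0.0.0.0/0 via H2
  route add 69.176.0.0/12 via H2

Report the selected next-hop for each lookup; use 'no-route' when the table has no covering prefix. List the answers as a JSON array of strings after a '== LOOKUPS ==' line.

Process each operation:
  + 255.0.0.0/8 (H3) depth=8
  del 255.0.0.0/8 (clear depth 8)
  + 33.174.64.0/20 (H3) depth=20
  lookup 227.18.3.224: bits 111 walk d0:-→d1:-→d2:-→d3:- -> no-route
  del 33.174.64.0/20 (clear depth 20)
  + 0.0.0.0/0 (H2) depth=0
  + 255.172.0.0/20 (H3) depth=20
  del 255.172.0.0/20 (clear depth 20)
  + 69.190.64.0/18 (H1) depth=18
  + 255.160.0.0/11 (H3) depth=11
  lookup 102.119.114.88: bits 01 walk d0:H2→d1:-→d2:- -> H2
  + 252.0.0.0/6 (H2) depth=6
  + 69.176.0.0/12 (H2) depth=12
  lookup 252.0.0.112: bits 111111 walk d0:H2→d1:-→d2:-→d3:-→d4:-→d5:-→d6:H2 -> H2
  del 0.0.0.0/0 (clear depth 0)
  + 255.172.5.224/28 (H1) depth=28
  + 255.0.0.0/8 (H0) depth=8
  + 33.174.64.0/20 (H2) depth=20
  + 69.190.125.0/27 (H1) depth=27
  + 69.176.0.0/12 (H2) depth=12
  lookup 255.160.0.0: bits 111111111010 walk d0:-→d1:-→d2:-→d3:-→d4:-→d5:-→d6:H2→d7:-→d8:H0→d9:-→d10:-→d11:H3→d12:- -> H3
  + 255.172.0.0/16 (H0) depth=16
  + 255.172.0.0/20 (H0) depth=20
  lookup 255.162.254.9: bits 111111111010 walk d0:-→d1:-→d2:-→d3:-→d4:-→d5:-→d6:H2→d7:-→d8:H0→d9:-→d10:-→d11:H3→d12:- -> H3
  lookup 69.190.125.1: bits 010001011011111001111101000 walk d0:-→d1:-→d2:-→d3:-→d4:-→d5:-→d6:-→d7:-→d8:-→d9:-→d10:-→d11:-→d12:H2→d13:-→d14:-→d15:-→d16:-→d17:-→d18:H1→d19:-→d20:-→d21:-→d22:-→d23:-→d24:-→d25:-→d26:-→d27:H1 -> H1
  del 33.174.64.0/20 (clear depth 20)
  + 69.190.125.0/24 (H1) depth=24
  + 33.174.73.16/28 (H1) depth=28
  + 69.190.125.0/27 (H2) depth=27
  lookup 252.0.0.1: bits 111111 walk d0:-→d1:-→d2:-→d3:-→d4:-→d5:-→d6:H2 -> H2
  + 33.174.0.0/16 (H0) depth=16
  + 69.176.0.0/12 (H2) depth=12
  lookup 187.147.200.222: bits 1 walk d0:-→d1:- -> no-route
  + 33.174.73.22/32 (H1) depth=32
  + 255.160.0.0/12 (H2) depth=12
  + 0.0.0.0/0 (H2) depth=0
  + 69.176.0.0/12 (H2) depth=12

== LOOKUPS ==
["no-route","H2","H2","H3","H3","H1","H2","no-route"]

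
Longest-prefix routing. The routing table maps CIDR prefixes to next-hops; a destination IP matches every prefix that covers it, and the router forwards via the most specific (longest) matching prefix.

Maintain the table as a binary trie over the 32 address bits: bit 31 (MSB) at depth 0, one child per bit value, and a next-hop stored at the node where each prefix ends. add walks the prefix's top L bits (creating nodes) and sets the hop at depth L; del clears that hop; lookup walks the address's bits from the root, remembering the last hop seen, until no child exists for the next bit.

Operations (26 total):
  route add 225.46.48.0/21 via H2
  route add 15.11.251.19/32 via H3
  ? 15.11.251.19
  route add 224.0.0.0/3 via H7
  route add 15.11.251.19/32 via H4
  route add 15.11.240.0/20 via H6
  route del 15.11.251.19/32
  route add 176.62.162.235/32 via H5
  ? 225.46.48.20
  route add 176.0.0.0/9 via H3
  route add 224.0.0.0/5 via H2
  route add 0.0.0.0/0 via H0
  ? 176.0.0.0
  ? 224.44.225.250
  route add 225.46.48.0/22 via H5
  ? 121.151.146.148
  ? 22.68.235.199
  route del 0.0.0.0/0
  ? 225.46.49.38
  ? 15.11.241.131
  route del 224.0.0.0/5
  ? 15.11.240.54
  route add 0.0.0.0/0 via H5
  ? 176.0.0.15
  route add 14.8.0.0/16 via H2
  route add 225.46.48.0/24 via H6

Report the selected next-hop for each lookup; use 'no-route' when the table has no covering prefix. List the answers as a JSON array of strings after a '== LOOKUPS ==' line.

Process each operation:
  + 225.46.48.0/21 (H2) depth=21
  + 15.11.251.19/32 (H3) depth=32
  ? 15.11.251.19  path d0:-→d1:-→d2:-→d3:-→d4:-→d5:-→d6:-→d7:-→d8:-→d9:-→d10:-→d11:-→d12:-→d13:-→d14:-→d15:-→d16:-→d17:-→d18:-→d19:-→d20:-→d21:-→d22:-→d23:-→d24:-→d25:-→d26:-→d27:-→d28:-→d29:-→d30:-→d31:-→d32:H3  best=H3
  + 224.0.0.0/3 (H7) depth=3
  + 15.11.251.19/32 (H4) depth=32
  + 15.11.240.0/20 (H6) depth=20
  - 15.11.251.19/32 clear@32
  + 176.62.162.235/32 (H5) depth=32
  ? 225.46.48.20  path d0:-→d1:-→d2:-→d3:H7→d4:-→d5:-→d6:-→d7:-→d8:-→d9:-→d10:-→d11:-→d12:-→d13:-→d14:-→d15:-→d16:-→d17:-→d18:-→d19:-→d20:-→d21:H2  best=H2
  + 176.0.0.0/9 (H3) depth=9
  + 224.0.0.0/5 (H2) depth=5
  + 0.0.0.0/0 (H0) depth=0
  ? 176.0.0.0  path d0:H0→d1:-→d2:-→d3:-→d4:-→d5:-→d6:-→d7:-→d8:-→d9:H3→d10:-  best=H3
  ? 224.44.225.250  path d0:H0→d1:-→d2:-→d3:H7→d4:-→d5:H2→d6:-→d7:-  best=H2
  + 225.46.48.0/22 (H5) depth=22
  ? 121.151.146.148  path d0:H0→d1:-  best=H0
  ? 22.68.235.199  path d0:H0→d1:-→d2:-→d3:-  best=H0
  - 0.0.0.0/0 clear@0
  ? 225.46.49.38  path d0:-→d1:-→d2:-→d3:H7→d4:-→d5:H2→d6:-→d7:-→d8:-→d9:-→d10:-→d11:-→d12:-→d13:-→d14:-→d15:-→d16:-→d17:-→d18:-→d19:-→d20:-→d21:H2→d22:H5  best=H5
  ? 15.11.241.131  path d0:-→d1:-→d2:-→d3:-→d4:-→d5:-→d6:-→d7:-→d8:-→d9:-→d10:-→d11:-→d12:-→d13:-→d14:-→d15:-→d16:-→d17:-→d18:-→d19:-→d20:H6  best=H6
  - 224.0.0.0/5 clear@5
  ? 15.11.240.54  path d0:-→d1:-→d2:-→d3:-→d4:-→d5:-→d6:-→d7:-→d8:-→d9:-→d10:-→d11:-→d12:-→d13:-→d14:-→d15:-→d16:-→d17:-→d18:-→d19:-→d20:H6  best=H6
  + 0.0.0.0/0 (H5) depth=0
  ? 176.0.0.15  path d0:H5→d1:-→d2:-→d3:-→d4:-→d5:-→d6:-→d7:-→d8:-→d9:H3→d10:-  best=H3
  + 14.8.0.0/16 (H2) depth=16
  + 225.46.48.0/24 (H6) depth=24

== LOOKUPS ==
["H3","H2","H3","H2","H0","H0","H5","H6","H6","H3"]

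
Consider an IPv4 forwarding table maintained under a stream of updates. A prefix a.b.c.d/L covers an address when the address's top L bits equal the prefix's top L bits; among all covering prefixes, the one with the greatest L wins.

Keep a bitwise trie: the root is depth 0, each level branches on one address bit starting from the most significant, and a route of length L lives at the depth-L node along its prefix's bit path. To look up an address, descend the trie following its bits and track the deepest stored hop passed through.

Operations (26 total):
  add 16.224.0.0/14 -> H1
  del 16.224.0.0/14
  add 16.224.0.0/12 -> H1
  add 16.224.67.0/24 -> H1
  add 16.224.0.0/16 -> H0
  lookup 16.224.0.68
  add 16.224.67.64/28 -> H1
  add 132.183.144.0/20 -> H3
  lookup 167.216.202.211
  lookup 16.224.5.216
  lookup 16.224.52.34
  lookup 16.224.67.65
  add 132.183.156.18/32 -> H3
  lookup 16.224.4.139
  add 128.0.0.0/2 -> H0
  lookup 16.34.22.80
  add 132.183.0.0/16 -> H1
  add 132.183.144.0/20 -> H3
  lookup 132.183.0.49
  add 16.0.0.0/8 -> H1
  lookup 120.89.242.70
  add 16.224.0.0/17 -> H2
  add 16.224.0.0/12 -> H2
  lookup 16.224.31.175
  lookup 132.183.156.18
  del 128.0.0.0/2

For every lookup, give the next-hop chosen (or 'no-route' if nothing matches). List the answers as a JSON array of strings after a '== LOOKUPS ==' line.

Process each operation:
  + 16.224.0.0/14 (H1) depth=14
  - 16.224.0.0/14 clear@14
  + 16.224.0.0/12 (H1) depth=12
  + 16.224.67.0/24 (H1) depth=24
  + 16.224.0.0/16 (H0) depth=16
  Q 16.224.0.68: descend 00010000111000000 ; hops seen [H1,H0] ; pick H0
  + 16.224.67.64/28 (H1) depth=28
  + 132.183.144.0/20 (H3) depth=20
  Q 167.216.202.211: descend 10 ; hops seen [∅] ; pick no-route
  Q 16.224.5.216: descend 00010000111000000 ; hops seen [H1,H0] ; pick H0
  Q 16.224.52.34: descend 00010000111000000 ; hops seen [H1,H0] ; pick H0
  Q 16.224.67.65: descend 0001000011100000010000110100 ; hops seen [H1,H0,H1,H1] ; pick H1
  + 132.183.156.18/32 (H3) depth=32
  Q 16.224.4.139: descend 00010000111000000 ; hops seen [H1,H0] ; pick H0
  + 128.0.0.0/2 (H0) depth=2
  Q 16.34.22.80: descend 00010000 ; hops seen [∅] ; pick no-route
  + 132.183.0.0/16 (H1) depth=16
  + 132.183.144.0/20 (H3) depth=20
  Q 132.183.0.49: descend 1000010010110111 ; hops seen [H0,H1] ; pick H1
  + 16.0.0.0/8 (H1) depth=8
  Q 120.89.242.70: descend 0 ; hops seen [∅] ; pick no-route
  + 16.224.0.0/17 (H2) depth=17
  + 16.224.0.0/12 (H2) depth=12
  Q 16.224.31.175: descend 00010000111000000 ; hops seen [H1,H2,H0,H2] ; pick H2
  Q 132.183.156.18: descend 10000100101101111001110000010010 ; hops seen [H0,H1,H3,H3] ; pick H3
  - 128.0.0.0/2 clear@2

== LOOKUPS ==
["H0","no-route","H0","H0","H1","H0","no-route","H1","no-route","H2","H3"]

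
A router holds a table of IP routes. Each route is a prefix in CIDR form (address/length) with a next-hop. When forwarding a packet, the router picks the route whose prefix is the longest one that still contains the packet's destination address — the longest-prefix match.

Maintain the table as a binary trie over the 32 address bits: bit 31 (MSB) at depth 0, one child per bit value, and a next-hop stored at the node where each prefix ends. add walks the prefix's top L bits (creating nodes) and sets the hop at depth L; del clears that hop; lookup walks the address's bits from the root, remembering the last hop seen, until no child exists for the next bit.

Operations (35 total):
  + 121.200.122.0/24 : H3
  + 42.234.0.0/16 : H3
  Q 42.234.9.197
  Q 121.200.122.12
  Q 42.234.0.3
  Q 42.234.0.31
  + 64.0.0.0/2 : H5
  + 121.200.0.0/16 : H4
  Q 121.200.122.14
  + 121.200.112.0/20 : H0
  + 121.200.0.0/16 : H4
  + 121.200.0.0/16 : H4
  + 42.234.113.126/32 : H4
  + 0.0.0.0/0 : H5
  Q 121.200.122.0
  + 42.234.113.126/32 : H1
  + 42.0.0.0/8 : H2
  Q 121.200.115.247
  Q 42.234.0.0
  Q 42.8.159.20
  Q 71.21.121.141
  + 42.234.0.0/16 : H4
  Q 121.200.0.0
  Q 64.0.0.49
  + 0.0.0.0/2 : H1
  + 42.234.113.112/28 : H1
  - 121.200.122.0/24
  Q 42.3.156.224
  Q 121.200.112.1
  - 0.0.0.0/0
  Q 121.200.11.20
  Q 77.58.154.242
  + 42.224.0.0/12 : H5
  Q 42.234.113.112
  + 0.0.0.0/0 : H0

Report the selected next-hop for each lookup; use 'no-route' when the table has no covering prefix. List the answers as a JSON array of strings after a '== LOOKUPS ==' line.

Trace:
  add 121.200.122.0/24 -> H3 at depth 24
  add 42.234.0.0/16 -> H3 at depth 16
  Q 42.234.9.197: descend 0010101011101010 ; hops seen [H3] ; pick H3
  Q 121.200.122.12: descend 011110011100100001111010 ; hops seen [H3] ; pick H3
  Q 42.234.0.3: descend 0010101011101010 ; hops seen [H3] ; pick H3
  Q 42.234.0.31: descend 0010101011101010 ; hops seen [H3] ; pick H3
  add 64.0.0.0/2 -> H5 at depth 2
  add 121.200.0.0/16 -> H4 at depth 16
  Q 121.200.122.14: descend 011110011100100001111010 ; hops seen [H5,H4,H3] ; pick H3
  add 121.200.112.0/20 -> H0 at depth 20
  add 121.200.0.0/16 -> H4 at depth 16
  add 121.200.0.0/16 -> H4 at depth 16
  add 42.234.113.126/32 -> H4 at depth 32
  add 0.0.0.0/0 -> H5 at depth 0
  Q 121.200.122.0: descend 011110011100100001111010 ; hops seen [H5,H5,H4,H0,H3] ; pick H3
  add 42.234.113.126/32 -> H1 at depth 32
  add 42.0.0.0/8 -> H2 at depth 8
  Q 121.200.115.247: descend 01111001110010000111 ; hops seen [H5,H5,H4,H0] ; pick H0
  Q 42.234.0.0: descend 00101010111010100 ; hops seen [H5,H2,H3] ; pick H3
  Q 42.8.159.20: descend 00101010 ; hops seen [H5,H2] ; pick H2
  Q 71.21.121.141: descend 01 ; hops seen [H5,H5] ; pick H5
  add 42.234.0.0/16 -> H4 at depth 16
  Q 121.200.0.0: descend 01111001110010000 ; hops seen [H5,H5,H4] ; pick H4
  Q 64.0.0.49: descend 01 ; hops seen [H5,H5] ; pick H5
  add 0.0.0.0/2 -> H1 at depth 2
  add 42.234.113.112/28 -> H1 at depth 28
  - 121.200.122.0/24 clear@24
  Q 42.3.156.224: descend 00101010 ; hops seen [H5,H1,H2] ; pick H2
  Q 121.200.112.1: descend 01111001110010000111 ; hops seen [H5,H5,H4,H0] ; pick H0
  - 0.0.0.0/0 clear@0
  Q 121.200.11.20: descend 01111001110010000 ; hops seen [H5,H4] ; pick H4
  Q 77.58.154.242: descend 01 ; hops seen [H5] ; pick H5
  add 42.224.0.0/12 -> H5 at depth 12
  Q 42.234.113.112: descend 0010101011101010011100010111 ; hops seen [H1,H2,H5,H4,H1] ; pick H1
  add 0.0.0.0/0 -> H0 at depth 0

== LOOKUPS ==
["H3","H3","H3","H3","H3","H3","H0","H3","H2","H5","H4","H5","H2","H0","H4","H5","H1"]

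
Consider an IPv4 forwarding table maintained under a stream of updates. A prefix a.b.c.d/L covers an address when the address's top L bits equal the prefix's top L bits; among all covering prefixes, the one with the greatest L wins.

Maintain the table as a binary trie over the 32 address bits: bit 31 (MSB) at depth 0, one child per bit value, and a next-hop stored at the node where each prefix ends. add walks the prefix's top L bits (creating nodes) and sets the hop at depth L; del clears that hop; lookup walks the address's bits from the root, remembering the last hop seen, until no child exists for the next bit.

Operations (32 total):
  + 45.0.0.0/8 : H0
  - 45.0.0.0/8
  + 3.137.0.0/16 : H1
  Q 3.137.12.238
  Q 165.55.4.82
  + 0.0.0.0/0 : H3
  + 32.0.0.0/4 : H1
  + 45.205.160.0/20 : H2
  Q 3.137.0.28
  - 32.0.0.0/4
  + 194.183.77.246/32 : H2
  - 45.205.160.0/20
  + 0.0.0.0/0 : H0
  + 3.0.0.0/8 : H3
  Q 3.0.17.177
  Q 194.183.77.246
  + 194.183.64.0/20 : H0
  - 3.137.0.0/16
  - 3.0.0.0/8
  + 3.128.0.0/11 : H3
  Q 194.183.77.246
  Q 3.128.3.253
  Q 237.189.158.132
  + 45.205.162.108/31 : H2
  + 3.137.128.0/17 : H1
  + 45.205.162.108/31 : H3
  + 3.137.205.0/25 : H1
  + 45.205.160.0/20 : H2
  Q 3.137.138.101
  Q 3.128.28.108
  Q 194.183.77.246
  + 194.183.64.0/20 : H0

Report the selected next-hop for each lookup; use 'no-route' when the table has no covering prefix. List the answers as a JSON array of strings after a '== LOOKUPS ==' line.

Process each operation:
  add 45.0.0.0/8 -> H0 at depth 8
  del 45.0.0.0/8 (clear depth 8)
  add 3.137.0.0/16 -> H1 at depth 16
  ? 3.137.12.238  path d0:-→d1:-→d2:-→d3:-→d4:-→d5:-→d6:-→d7:-→d8:-→d9:-→d10:-→d11:-→d12:-→d13:-→d14:-→d15:-→d16:H1  best=H1
  ? 165.55.4.82  path d0:-  best=no-route
  add 0.0.0.0/0 -> H3 at depth 0
  add 32.0.0.0/4 -> H1 at depth 4
  add 45.205.160.0/20 -> H2 at depth 20
  ? 3.137.0.28  path d0:H3→d1:-→d2:-→d3:-→d4:-→d5:-→d6:-→d7:-→d8:-→d9:-→d10:-→d11:-→d12:-→d13:-→d14:-→d15:-→d16:H1  best=H1
  del 32.0.0.0/4 (clear depth 4)
  add 194.183.77.246/32 -> H2 at depth 32
  del 45.205.160.0/20 (clear depth 20)
  add 0.0.0.0/0 -> H0 at depth 0
  add 3.0.0.0/8 -> H3 at depth 8
  ? 3.0.17.177  path d0:H0→d1:-→d2:-→d3:-→d4:-→d5:-→d6:-→d7:-→d8:H3  best=H3
  ? 194.183.77.246  path d0:H0→d1:-→d2:-→d3:-→d4:-→d5:-→d6:-→d7:-→d8:-→d9:-→d10:-→d11:-→d12:-→d13:-→d14:-→d15:-→d16:-→d17:-→d18:-→d19:-→d20:-→d21:-→d22:-→d23:-→d24:-→d25:-→d26:-→d27:-→d28:-→d29:-→d30:-→d31:-→d32:H2  best=H2
  add 194.183.64.0/20 -> H0 at depth 20
  del 3.137.0.0/16 (clear depth 16)
  del 3.0.0.0/8 (clear depth 8)
  add 3.128.0.0/11 -> H3 at depth 11
  ? 194.183.77.246  path d0:H0→d1:-→d2:-→d3:-→d4:-→d5:-→d6:-→d7:-→d8:-→d9:-→d10:-→d11:-→d12:-→d13:-→d14:-→d15:-→d16:-→d17:-→d18:-→d19:-→d20:H0→d21:-→d22:-→d23:-→d24:-→d25:-→d26:-→d27:-→d28:-→d29:-→d30:-→d31:-→d32:H2  best=H2
  ? 3.128.3.253  path d0:H0→d1:-→d2:-→d3:-→d4:-→d5:-→d6:-→d7:-→d8:-→d9:-→d10:-→d11:H3→d12:-  best=H3
  ? 237.189.158.132  path d0:H0→d1:-→d2:-  best=H0
  add 45.205.162.108/31 -> H2 at depth 31
  add 3.137.128.0/17 -> H1 at depth 17
  add 45.205.162.108/31 -> H3 at depth 31
  add 3.137.205.0/25 -> H1 at depth 25
  add 45.205.160.0/20 -> H2 at depth 20
  ? 3.137.138.101  path d0:H0→d1:-→d2:-→d3:-→d4:-→d5:-→d6:-→d7:-→d8:-→d9:-→d10:-→d11:H3→d12:-→d13:-→d14:-→d15:-→d16:-→d17:H1  best=H1
  ? 3.128.28.108  path d0:H0→d1:-→d2:-→d3:-→d4:-→d5:-→d6:-→d7:-→d8:-→d9:-→d10:-→d11:H3→d12:-  best=H3
  ? 194.183.77.246  path d0:H0→d1:-→d2:-→d3:-→d4:-→d5:-→d6:-→d7:-→d8:-→d9:-→d10:-→d11:-→d12:-→d13:-→d14:-→d15:-→d16:-→d17:-→d18:-→d19:-→d20:H0→d21:-→d22:-→d23:-→d24:-→d25:-→d26:-→d27:-→d28:-→d29:-→d30:-→d31:-→d32:H2  best=H2
  add 194.183.64.0/20 -> H0 at depth 20

== LOOKUPS ==
["H1","no-route","H1","H3","H2","H2","H3","H0","H1","H3","H2"]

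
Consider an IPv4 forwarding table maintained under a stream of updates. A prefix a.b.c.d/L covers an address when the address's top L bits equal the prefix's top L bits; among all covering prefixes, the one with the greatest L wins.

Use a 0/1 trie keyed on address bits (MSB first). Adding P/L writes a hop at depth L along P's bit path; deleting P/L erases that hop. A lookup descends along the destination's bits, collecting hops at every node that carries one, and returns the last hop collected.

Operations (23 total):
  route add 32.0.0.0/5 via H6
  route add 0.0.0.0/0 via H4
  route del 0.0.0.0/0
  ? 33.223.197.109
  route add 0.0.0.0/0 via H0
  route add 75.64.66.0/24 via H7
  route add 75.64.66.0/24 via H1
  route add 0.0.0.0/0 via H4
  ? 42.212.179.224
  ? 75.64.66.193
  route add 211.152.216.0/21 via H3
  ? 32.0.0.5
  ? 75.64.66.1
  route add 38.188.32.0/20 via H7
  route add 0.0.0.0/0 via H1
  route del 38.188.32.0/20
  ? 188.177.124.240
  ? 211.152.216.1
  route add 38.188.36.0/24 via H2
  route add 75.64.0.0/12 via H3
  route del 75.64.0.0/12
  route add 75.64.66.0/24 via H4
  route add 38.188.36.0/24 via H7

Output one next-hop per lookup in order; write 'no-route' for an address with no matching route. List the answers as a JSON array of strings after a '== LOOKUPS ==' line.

Trace:
  + 32.0.0.0/5 (H6) depth=5
  + 0.0.0.0/0 (H4) depth=0
  del 0.0.0.0/0 (clear depth 0)
  Q 33.223.197.109: descend 00100 ; hops seen [H6] ; pick H6
  + 0.0.0.0/0 (H0) depth=0
  + 75.64.66.0/24 (H7) depth=24
  + 75.64.66.0/24 (H1) depth=24
  + 0.0.0.0/0 (H4) depth=0
  Q 42.212.179.224: descend 0010 ; hops seen [H4] ; pick H4
  Q 75.64.66.193: descend 010010110100000001000010 ; hops seen [H4,H1] ; pick H1
  + 211.152.216.0/21 (H3) depth=21
  Q 32.0.0.5: descend 00100 ; hops seen [H4,H6] ; pick H6
  Q 75.64.66.1: descend 010010110100000001000010 ; hops seen [H4,H1] ; pick H1
  + 38.188.32.0/20 (H7) depth=20
  + 0.0.0.0/0 (H1) depth=0
  del 38.188.32.0/20 (clear depth 20)
  Q 188.177.124.240: descend 1 ; hops seen [H1] ; pick H1
  Q 211.152.216.1: descend 110100111001100011011 ; hops seen [H1,H3] ; pick H3
  + 38.188.36.0/24 (H2) depth=24
  + 75.64.0.0/12 (H3) depth=12
  del 75.64.0.0/12 (clear depth 12)
  + 75.64.66.0/24 (H4) depth=24
  + 38.188.36.0/24 (H7) depth=24

== LOOKUPS ==
["H6","H4","H1","H6","H1","H1","H3"]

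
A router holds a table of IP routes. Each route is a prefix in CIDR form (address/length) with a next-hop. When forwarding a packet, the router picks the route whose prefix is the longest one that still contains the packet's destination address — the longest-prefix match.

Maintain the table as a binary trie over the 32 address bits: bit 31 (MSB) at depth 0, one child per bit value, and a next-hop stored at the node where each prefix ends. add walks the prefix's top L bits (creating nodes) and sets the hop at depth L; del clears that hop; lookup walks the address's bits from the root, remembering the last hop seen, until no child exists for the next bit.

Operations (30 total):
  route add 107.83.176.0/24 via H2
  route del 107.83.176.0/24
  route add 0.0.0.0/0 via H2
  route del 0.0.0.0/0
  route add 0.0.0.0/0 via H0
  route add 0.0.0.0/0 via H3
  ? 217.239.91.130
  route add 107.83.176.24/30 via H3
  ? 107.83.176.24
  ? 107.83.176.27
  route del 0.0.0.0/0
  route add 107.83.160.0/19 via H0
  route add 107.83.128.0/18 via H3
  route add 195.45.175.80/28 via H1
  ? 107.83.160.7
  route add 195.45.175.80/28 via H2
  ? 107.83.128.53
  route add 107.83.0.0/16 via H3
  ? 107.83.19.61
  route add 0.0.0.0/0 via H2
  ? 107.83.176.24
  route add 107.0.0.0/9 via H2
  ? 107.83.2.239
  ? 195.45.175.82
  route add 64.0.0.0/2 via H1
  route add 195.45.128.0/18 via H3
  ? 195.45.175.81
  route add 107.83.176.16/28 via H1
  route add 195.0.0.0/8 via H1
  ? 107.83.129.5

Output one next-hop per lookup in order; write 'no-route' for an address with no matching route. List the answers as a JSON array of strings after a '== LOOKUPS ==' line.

Process each operation:
  + 107.83.176.0/24 (H2) depth=24
  - 107.83.176.0/24 clear@24
  + 0.0.0.0/0 (H2) depth=0
  - 0.0.0.0/0 clear@0
  + 0.0.0.0/0 (H0) depth=0
  + 0.0.0.0/0 (H3) depth=0
  Q 217.239.91.130: descend ε ; hops seen [H3] ; pick H3
  + 107.83.176.24/30 (H3) depth=30
  Q 107.83.176.24: descend 011010110101001110110000000110 ; hops seen [H3,H3] ; pick H3
  Q 107.83.176.27: descend 011010110101001110110000000110 ; hops seen [H3,H3] ; pick H3
  - 0.0.0.0/0 clear@0
  + 107.83.160.0/19 (H0) depth=19
  + 107.83.128.0/18 (H3) depth=18
  + 195.45.175.80/28 (H1) depth=28
  Q 107.83.160.7: descend 0110101101010011101 ; hops seen [H3,H0] ; pick H0
  + 195.45.175.80/28 (H2) depth=28
  Q 107.83.128.53: descend 011010110101001110 ; hops seen [H3] ; pick H3
  + 107.83.0.0/16 (H3) depth=16
  Q 107.83.19.61: descend 0110101101010011 ; hops seen [H3] ; pick H3
  + 0.0.0.0/0 (H2) depth=0
  Q 107.83.176.24: descend 011010110101001110110000000110 ; hops seen [H2,H3,H3,H0,H3] ; pick H3
  + 107.0.0.0/9 (H2) depth=9
  Q 107.83.2.239: descend 0110101101010011 ; hops seen [H2,H2,H3] ; pick H3
  Q 195.45.175.82: descend 1100001100101101101011110101 ; hops seen [H2,H2] ; pick H2
  + 64.0.0.0/2 (H1) depth=2
  + 195.45.128.0/18 (H3) depth=18
  Q 195.45.175.81: descend 1100001100101101101011110101 ; hops seen [H2,H3,H2] ; pick H2
  + 107.83.176.16/28 (H1) depth=28
  + 195.0.0.0/8 (H1) depth=8
  Q 107.83.129.5: descend 011010110101001110 ; hops seen [H2,H1,H2,H3,H3] ; pick H3

== LOOKUPS ==
["H3","H3","H3","H0","H3","H3","H3","H3","H2","H2","H3"]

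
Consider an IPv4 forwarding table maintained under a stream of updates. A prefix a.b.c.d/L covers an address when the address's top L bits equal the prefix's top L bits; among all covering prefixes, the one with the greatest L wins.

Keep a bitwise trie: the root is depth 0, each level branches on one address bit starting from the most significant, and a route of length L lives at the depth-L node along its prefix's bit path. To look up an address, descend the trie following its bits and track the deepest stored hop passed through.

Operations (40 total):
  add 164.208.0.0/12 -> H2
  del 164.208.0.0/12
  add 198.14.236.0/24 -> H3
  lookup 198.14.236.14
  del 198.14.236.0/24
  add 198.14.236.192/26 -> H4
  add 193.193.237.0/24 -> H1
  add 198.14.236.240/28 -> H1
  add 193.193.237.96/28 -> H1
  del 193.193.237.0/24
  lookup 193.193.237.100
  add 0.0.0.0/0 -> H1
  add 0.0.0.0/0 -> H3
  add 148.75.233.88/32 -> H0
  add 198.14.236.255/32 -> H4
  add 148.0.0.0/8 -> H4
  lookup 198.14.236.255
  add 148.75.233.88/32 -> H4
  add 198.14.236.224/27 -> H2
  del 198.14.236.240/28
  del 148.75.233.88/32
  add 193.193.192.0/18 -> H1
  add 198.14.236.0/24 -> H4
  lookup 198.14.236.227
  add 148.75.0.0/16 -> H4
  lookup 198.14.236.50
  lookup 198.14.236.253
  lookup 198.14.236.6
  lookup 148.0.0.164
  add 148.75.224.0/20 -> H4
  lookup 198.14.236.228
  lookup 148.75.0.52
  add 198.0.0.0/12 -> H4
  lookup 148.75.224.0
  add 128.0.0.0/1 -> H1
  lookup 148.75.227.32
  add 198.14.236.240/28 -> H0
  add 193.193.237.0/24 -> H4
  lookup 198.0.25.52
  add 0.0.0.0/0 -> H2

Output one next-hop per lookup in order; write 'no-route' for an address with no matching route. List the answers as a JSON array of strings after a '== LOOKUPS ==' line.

Process each operation:
  + 164.208.0.0/12 (H2) depth=12
  - 164.208.0.0/12 clear@12
  + 198.14.236.0/24 (H3) depth=24
  ? 198.14.236.14  path d0:-→d1:-→d2:-→d3:-→d4:-→d5:-→d6:-→d7:-→d8:-→d9:-→d10:-→d11:-→d12:-→d13:-→d14:-→d15:-→d16:-→d17:-→d18:-→d19:-→d20:-→d21:-→d22:-→d23:-→d24:H3  best=H3
  - 198.14.236.0/24 clear@24
  + 198.14.236.192/26 (H4) depth=26
  + 193.193.237.0/24 (H1) depth=24
  + 198.14.236.240/28 (H1) depth=28
  + 193.193.237.96/28 (H1) depth=28
  - 193.193.237.0/24 clear@24
  ? 193.193.237.100  path d0:-→d1:-→d2:-→d3:-→d4:-→d5:-→d6:-→d7:-→d8:-→d9:-→d10:-→d11:-→d12:-→d13:-→d14:-→d15:-→d16:-→d17:-→d18:-→d19:-→d20:-→d21:-→d22:-→d23:-→d24:-→d25:-→d26:-→d27:-→d28:H1  best=H1
  + 0.0.0.0/0 (H1) depth=0
  + 0.0.0.0/0 (H3) depth=0
  + 148.75.233.88/32 (H0) depth=32
  + 198.14.236.255/32 (H4) depth=32
  + 148.0.0.0/8 (H4) depth=8
  ? 198.14.236.255  path d0:H3→d1:-→d2:-→d3:-→d4:-→d5:-→d6:-→d7:-→d8:-→d9:-→d10:-→d11:-→d12:-→d13:-→d14:-→d15:-→d16:-→d17:-→d18:-→d19:-→d20:-→d21:-→d22:-→d23:-→d24:-→d25:-→d26:H4→d27:-→d28:H1→d29:-→d30:-→d31:-→d32:H4  best=H4
  + 148.75.233.88/32 (H4) depth=32
  + 198.14.236.224/27 (H2) depth=27
  - 198.14.236.240/28 clear@28
  - 148.75.233.88/32 clear@32
  + 193.193.192.0/18 (H1) depth=18
  + 198.14.236.0/24 (H4) depth=24
  ? 198.14.236.227  path d0:H3→d1:-→d2:-→d3:-→d4:-→d5:-→d6:-→d7:-→d8:-→d9:-→d10:-→d11:-→d12:-→d13:-→d14:-→d15:-→d16:-→d17:-→d18:-→d19:-→d20:-→d21:-→d22:-→d23:-→d24:H4→d25:-→d26:H4→d27:H2  best=H2
  + 148.75.0.0/16 (H4) depth=16
  ? 198.14.236.50  path d0:H3→d1:-→d2:-→d3:-→d4:-→d5:-→d6:-→d7:-→d8:-→d9:-→d10:-→d11:-→d12:-→d13:-→d14:-→d15:-→d16:-→d17:-→d18:-→d19:-→d20:-→d21:-→d22:-→d23:-→d24:H4  best=H4
  ? 198.14.236.253  path d0:H3→d1:-→d2:-→d3:-→d4:-→d5:-→d6:-→d7:-→d8:-→d9:-→d10:-→d11:-→d12:-→d13:-→d14:-→d15:-→d16:-→d17:-→d18:-→d19:-→d20:-→d21:-→d22:-→d23:-→d24:H4→d25:-→d26:H4→d27:H2→d28:-→d29:-→d30:-  best=H2
  ? 198.14.236.6  path d0:H3→d1:-→d2:-→d3:-→d4:-→d5:-→d6:-→d7:-→d8:-→d9:-→d10:-→d11:-→d12:-→d13:-→d14:-→d15:-→d16:-→d17:-→d18:-→d19:-→d20:-→d21:-→d22:-→d23:-→d24:H4  best=H4
  ? 148.0.0.164  path d0:H3→d1:-→d2:-→d3:-→d4:-→d5:-→d6:-→d7:-→d8:H4→d9:-  best=H4
  + 148.75.224.0/20 (H4) depth=20
  ? 198.14.236.228  path d0:H3→d1:-→d2:-→d3:-→d4:-→d5:-→d6:-→d7:-→d8:-→d9:-→d10:-→d11:-→d12:-→d13:-→d14:-→d15:-→d16:-→d17:-→d18:-→d19:-→d20:-→d21:-→d22:-→d23:-→d24:H4→d25:-→d26:H4→d27:H2  best=H2
  ? 148.75.0.52  path d0:H3→d1:-→d2:-→d3:-→d4:-→d5:-→d6:-→d7:-→d8:H4→d9:-→d10:-→d11:-→d12:-→d13:-→d14:-→d15:-→d16:H4  best=H4
  + 198.0.0.0/12 (H4) depth=12
  ? 148.75.224.0  path d0:H3→d1:-→d2:-→d3:-→d4:-→d5:-→d6:-→d7:-→d8:H4→d9:-→d10:-→d11:-→d12:-→d13:-→d14:-→d15:-→d16:H4→d17:-→d18:-→d19:-→d20:H4  best=H4
  + 128.0.0.0/1 (H1) depth=1
  ? 148.75.227.32  path d0:H3→d1:H1→d2:-→d3:-→d4:-→d5:-→d6:-→d7:-→d8:H4→d9:-→d10:-→d11:-→d12:-→d13:-→d14:-→d15:-→d16:H4→d17:-→d18:-→d19:-→d20:H4  best=H4
  + 198.14.236.240/28 (H0) depth=28
  + 193.193.237.0/24 (H4) depth=24
  ? 198.0.25.52  path d0:H3→d1:H1→d2:-→d3:-→d4:-→d5:-→d6:-→d7:-→d8:-→d9:-→d10:-→d11:-→d12:H4  best=H4
  + 0.0.0.0/0 (H2) depth=0

== LOOKUPS ==
["H3","H1","H4","H2","H4","H2","H4","H4","H2","H4","H4","H4","H4"]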